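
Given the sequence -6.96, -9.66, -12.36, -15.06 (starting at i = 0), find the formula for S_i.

Check differences: -9.66 - -6.96 = -2.7
-12.36 - -9.66 = -2.7
Common difference d = -2.7.
First term a = -6.96.
Formula: S_i = -6.96 - 2.70*i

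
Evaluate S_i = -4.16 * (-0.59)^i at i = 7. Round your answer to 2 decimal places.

S_7 = -4.16 * (-0.59)^7 ≈ -4.16 * -0.0249 ≈ 0.1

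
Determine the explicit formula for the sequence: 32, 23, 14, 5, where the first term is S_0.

Check differences: 23 - 32 = -9
14 - 23 = -9
Common difference d = -9.
First term a = 32.
Formula: S_i = 32 - 9*i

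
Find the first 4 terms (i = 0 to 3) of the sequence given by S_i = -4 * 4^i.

This is a geometric sequence.
i=0: S_0 = -4 * 4^0 = -4
i=1: S_1 = -4 * 4^1 = -16
i=2: S_2 = -4 * 4^2 = -64
i=3: S_3 = -4 * 4^3 = -256
The first 4 terms are: [-4, -16, -64, -256]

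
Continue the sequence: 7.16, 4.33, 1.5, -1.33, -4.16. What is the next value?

Differences: 4.33 - 7.16 = -2.83
This is an arithmetic sequence with common difference d = -2.83.
Next term = -4.16 + -2.83 = -6.99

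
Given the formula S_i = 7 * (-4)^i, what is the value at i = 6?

S_6 = 7 * (-4)^6 = 7 * 4096 = 28672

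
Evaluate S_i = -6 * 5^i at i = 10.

S_10 = -6 * 5^10 = -6 * 9765625 = -58593750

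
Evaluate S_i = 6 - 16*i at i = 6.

S_6 = 6 + -16*6 = 6 + -96 = -90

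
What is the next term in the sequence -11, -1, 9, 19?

Differences: -1 - -11 = 10
This is an arithmetic sequence with common difference d = 10.
Next term = 19 + 10 = 29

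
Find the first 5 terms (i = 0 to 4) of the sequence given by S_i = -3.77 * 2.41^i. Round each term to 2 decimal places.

This is a geometric sequence.
i=0: S_0 = -3.77 * 2.41^0 = -3.77
i=1: S_1 = -3.77 * 2.41^1 ≈ -9.09
i=2: S_2 = -3.77 * 2.41^2 ≈ -21.9
i=3: S_3 = -3.77 * 2.41^3 ≈ -52.77
i=4: S_4 = -3.77 * 2.41^4 ≈ -127.18
The first 5 terms are: [-3.77, -9.09, -21.9, -52.77, -127.18]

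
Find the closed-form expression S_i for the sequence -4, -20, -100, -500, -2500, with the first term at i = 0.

Check ratios: -20 / -4 = 5.0
Common ratio r = 5.
First term a = -4.
Formula: S_i = -4 * 5^i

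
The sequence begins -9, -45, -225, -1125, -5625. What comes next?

Ratios: -45 / -9 = 5.0
This is a geometric sequence with common ratio r = 5.
Next term = -5625 * 5 = -28125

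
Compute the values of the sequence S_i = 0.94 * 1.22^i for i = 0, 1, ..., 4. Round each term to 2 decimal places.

This is a geometric sequence.
i=0: S_0 = 0.94 * 1.22^0 = 0.94
i=1: S_1 = 0.94 * 1.22^1 ≈ 1.15
i=2: S_2 = 0.94 * 1.22^2 ≈ 1.4
i=3: S_3 = 0.94 * 1.22^3 ≈ 1.71
i=4: S_4 = 0.94 * 1.22^4 ≈ 2.08
The first 5 terms are: [0.94, 1.15, 1.4, 1.71, 2.08]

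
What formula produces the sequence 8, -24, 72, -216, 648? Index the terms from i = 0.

Check ratios: -24 / 8 = -3.0
Common ratio r = -3.
First term a = 8.
Formula: S_i = 8 * (-3)^i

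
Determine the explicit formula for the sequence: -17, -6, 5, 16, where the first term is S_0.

Check differences: -6 - -17 = 11
5 - -6 = 11
Common difference d = 11.
First term a = -17.
Formula: S_i = -17 + 11*i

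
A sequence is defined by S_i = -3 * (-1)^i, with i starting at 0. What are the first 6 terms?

This is a geometric sequence.
i=0: S_0 = -3 * (-1)^0 = -3
i=1: S_1 = -3 * (-1)^1 = 3
i=2: S_2 = -3 * (-1)^2 = -3
i=3: S_3 = -3 * (-1)^3 = 3
i=4: S_4 = -3 * (-1)^4 = -3
i=5: S_5 = -3 * (-1)^5 = 3
The first 6 terms are: [-3, 3, -3, 3, -3, 3]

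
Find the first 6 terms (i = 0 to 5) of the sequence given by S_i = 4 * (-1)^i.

This is a geometric sequence.
i=0: S_0 = 4 * (-1)^0 = 4
i=1: S_1 = 4 * (-1)^1 = -4
i=2: S_2 = 4 * (-1)^2 = 4
i=3: S_3 = 4 * (-1)^3 = -4
i=4: S_4 = 4 * (-1)^4 = 4
i=5: S_5 = 4 * (-1)^5 = -4
The first 6 terms are: [4, -4, 4, -4, 4, -4]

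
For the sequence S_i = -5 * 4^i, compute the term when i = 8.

S_8 = -5 * 4^8 = -5 * 65536 = -327680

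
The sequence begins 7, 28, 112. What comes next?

Ratios: 28 / 7 = 4.0
This is a geometric sequence with common ratio r = 4.
Next term = 112 * 4 = 448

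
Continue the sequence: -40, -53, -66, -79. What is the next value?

Differences: -53 - -40 = -13
This is an arithmetic sequence with common difference d = -13.
Next term = -79 + -13 = -92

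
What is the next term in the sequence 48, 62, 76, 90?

Differences: 62 - 48 = 14
This is an arithmetic sequence with common difference d = 14.
Next term = 90 + 14 = 104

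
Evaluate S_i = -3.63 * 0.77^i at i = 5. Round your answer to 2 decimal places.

S_5 = -3.63 * 0.77^5 ≈ -3.63 * 0.2707 ≈ -0.98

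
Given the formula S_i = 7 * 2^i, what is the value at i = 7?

S_7 = 7 * 2^7 = 7 * 128 = 896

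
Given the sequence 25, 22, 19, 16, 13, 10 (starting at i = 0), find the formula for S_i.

Check differences: 22 - 25 = -3
19 - 22 = -3
Common difference d = -3.
First term a = 25.
Formula: S_i = 25 - 3*i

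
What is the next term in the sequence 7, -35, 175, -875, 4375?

Ratios: -35 / 7 = -5.0
This is a geometric sequence with common ratio r = -5.
Next term = 4375 * -5 = -21875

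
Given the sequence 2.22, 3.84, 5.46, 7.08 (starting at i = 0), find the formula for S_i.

Check differences: 3.84 - 2.22 = 1.62
5.46 - 3.84 = 1.62
Common difference d = 1.62.
First term a = 2.22.
Formula: S_i = 2.22 + 1.62*i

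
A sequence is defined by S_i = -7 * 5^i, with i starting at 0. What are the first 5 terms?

This is a geometric sequence.
i=0: S_0 = -7 * 5^0 = -7
i=1: S_1 = -7 * 5^1 = -35
i=2: S_2 = -7 * 5^2 = -175
i=3: S_3 = -7 * 5^3 = -875
i=4: S_4 = -7 * 5^4 = -4375
The first 5 terms are: [-7, -35, -175, -875, -4375]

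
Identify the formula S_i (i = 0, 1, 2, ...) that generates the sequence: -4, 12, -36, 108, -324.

Check ratios: 12 / -4 = -3.0
Common ratio r = -3.
First term a = -4.
Formula: S_i = -4 * (-3)^i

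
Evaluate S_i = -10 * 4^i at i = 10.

S_10 = -10 * 4^10 = -10 * 1048576 = -10485760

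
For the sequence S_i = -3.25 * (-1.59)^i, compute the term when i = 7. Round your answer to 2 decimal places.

S_7 = -3.25 * (-1.59)^7 ≈ -3.25 * -25.6909 ≈ 83.5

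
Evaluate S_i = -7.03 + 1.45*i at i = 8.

S_8 = -7.03 + 1.45*8 = -7.03 + 11.6 = 4.57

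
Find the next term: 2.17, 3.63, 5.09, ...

Differences: 3.63 - 2.17 = 1.46
This is an arithmetic sequence with common difference d = 1.46.
Next term = 5.09 + 1.46 = 6.55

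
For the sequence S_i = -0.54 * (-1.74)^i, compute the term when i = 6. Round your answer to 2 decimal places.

S_6 = -0.54 * (-1.74)^6 ≈ -0.54 * 27.7521 ≈ -14.99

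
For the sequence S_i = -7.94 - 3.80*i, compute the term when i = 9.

S_9 = -7.94 + -3.8*9 = -7.94 + -34.2 = -42.14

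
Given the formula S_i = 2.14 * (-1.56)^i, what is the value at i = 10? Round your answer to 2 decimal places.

S_10 = 2.14 * (-1.56)^10 ≈ 2.14 * 85.3583 ≈ 182.67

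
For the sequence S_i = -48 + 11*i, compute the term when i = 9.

S_9 = -48 + 11*9 = -48 + 99 = 51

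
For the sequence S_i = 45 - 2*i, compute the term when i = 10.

S_10 = 45 + -2*10 = 45 + -20 = 25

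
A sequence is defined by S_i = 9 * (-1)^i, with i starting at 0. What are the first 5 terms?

This is a geometric sequence.
i=0: S_0 = 9 * (-1)^0 = 9
i=1: S_1 = 9 * (-1)^1 = -9
i=2: S_2 = 9 * (-1)^2 = 9
i=3: S_3 = 9 * (-1)^3 = -9
i=4: S_4 = 9 * (-1)^4 = 9
The first 5 terms are: [9, -9, 9, -9, 9]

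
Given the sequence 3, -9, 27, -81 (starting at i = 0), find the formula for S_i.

Check ratios: -9 / 3 = -3.0
Common ratio r = -3.
First term a = 3.
Formula: S_i = 3 * (-3)^i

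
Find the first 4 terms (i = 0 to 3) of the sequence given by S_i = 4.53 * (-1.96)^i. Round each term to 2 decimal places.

This is a geometric sequence.
i=0: S_0 = 4.53 * (-1.96)^0 = 4.53
i=1: S_1 = 4.53 * (-1.96)^1 ≈ -8.88
i=2: S_2 = 4.53 * (-1.96)^2 ≈ 17.4
i=3: S_3 = 4.53 * (-1.96)^3 ≈ -34.11
The first 4 terms are: [4.53, -8.88, 17.4, -34.11]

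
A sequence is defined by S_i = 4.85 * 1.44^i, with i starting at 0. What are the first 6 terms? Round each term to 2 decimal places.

This is a geometric sequence.
i=0: S_0 = 4.85 * 1.44^0 = 4.85
i=1: S_1 = 4.85 * 1.44^1 ≈ 6.98
i=2: S_2 = 4.85 * 1.44^2 ≈ 10.06
i=3: S_3 = 4.85 * 1.44^3 ≈ 14.48
i=4: S_4 = 4.85 * 1.44^4 ≈ 20.85
i=5: S_5 = 4.85 * 1.44^5 ≈ 30.03
The first 6 terms are: [4.85, 6.98, 10.06, 14.48, 20.85, 30.03]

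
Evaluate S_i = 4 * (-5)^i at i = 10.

S_10 = 4 * (-5)^10 = 4 * 9765625 = 39062500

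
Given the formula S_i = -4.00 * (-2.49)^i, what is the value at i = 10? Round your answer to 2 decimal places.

S_10 = -4.0 * (-2.49)^10 ≈ -4.0 * 9162.0672 ≈ -36648.27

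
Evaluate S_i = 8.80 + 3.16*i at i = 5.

S_5 = 8.8 + 3.16*5 = 8.8 + 15.8 = 24.6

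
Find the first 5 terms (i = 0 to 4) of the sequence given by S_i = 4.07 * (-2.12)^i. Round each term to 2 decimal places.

This is a geometric sequence.
i=0: S_0 = 4.07 * (-2.12)^0 = 4.07
i=1: S_1 = 4.07 * (-2.12)^1 ≈ -8.63
i=2: S_2 = 4.07 * (-2.12)^2 ≈ 18.29
i=3: S_3 = 4.07 * (-2.12)^3 ≈ -38.78
i=4: S_4 = 4.07 * (-2.12)^4 ≈ 82.21
The first 5 terms are: [4.07, -8.63, 18.29, -38.78, 82.21]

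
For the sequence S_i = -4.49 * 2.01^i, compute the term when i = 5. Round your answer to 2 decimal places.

S_5 = -4.49 * 2.01^5 ≈ -4.49 * 32.808 ≈ -147.31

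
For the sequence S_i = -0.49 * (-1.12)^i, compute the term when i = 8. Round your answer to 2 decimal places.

S_8 = -0.49 * (-1.12)^8 ≈ -0.49 * 2.476 ≈ -1.21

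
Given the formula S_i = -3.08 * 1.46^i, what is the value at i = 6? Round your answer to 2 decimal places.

S_6 = -3.08 * 1.46^6 ≈ -3.08 * 9.6854 ≈ -29.83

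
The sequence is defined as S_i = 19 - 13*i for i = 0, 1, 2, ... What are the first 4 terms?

This is an arithmetic sequence.
i=0: S_0 = 19 + -13*0 = 19
i=1: S_1 = 19 + -13*1 = 6
i=2: S_2 = 19 + -13*2 = -7
i=3: S_3 = 19 + -13*3 = -20
The first 4 terms are: [19, 6, -7, -20]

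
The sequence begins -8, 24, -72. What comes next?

Ratios: 24 / -8 = -3.0
This is a geometric sequence with common ratio r = -3.
Next term = -72 * -3 = 216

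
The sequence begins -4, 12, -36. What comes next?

Ratios: 12 / -4 = -3.0
This is a geometric sequence with common ratio r = -3.
Next term = -36 * -3 = 108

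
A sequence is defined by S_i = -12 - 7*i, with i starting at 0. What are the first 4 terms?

This is an arithmetic sequence.
i=0: S_0 = -12 + -7*0 = -12
i=1: S_1 = -12 + -7*1 = -19
i=2: S_2 = -12 + -7*2 = -26
i=3: S_3 = -12 + -7*3 = -33
The first 4 terms are: [-12, -19, -26, -33]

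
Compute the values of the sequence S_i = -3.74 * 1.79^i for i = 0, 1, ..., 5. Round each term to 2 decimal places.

This is a geometric sequence.
i=0: S_0 = -3.74 * 1.79^0 = -3.74
i=1: S_1 = -3.74 * 1.79^1 ≈ -6.69
i=2: S_2 = -3.74 * 1.79^2 ≈ -11.98
i=3: S_3 = -3.74 * 1.79^3 ≈ -21.45
i=4: S_4 = -3.74 * 1.79^4 ≈ -38.4
i=5: S_5 = -3.74 * 1.79^5 ≈ -68.73
The first 6 terms are: [-3.74, -6.69, -11.98, -21.45, -38.4, -68.73]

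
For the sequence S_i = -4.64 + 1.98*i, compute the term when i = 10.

S_10 = -4.64 + 1.98*10 = -4.64 + 19.8 = 15.16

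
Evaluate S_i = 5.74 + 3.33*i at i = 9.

S_9 = 5.74 + 3.33*9 = 5.74 + 29.97 = 35.71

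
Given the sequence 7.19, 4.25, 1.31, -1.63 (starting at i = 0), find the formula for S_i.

Check differences: 4.25 - 7.19 = -2.94
1.31 - 4.25 = -2.94
Common difference d = -2.94.
First term a = 7.19.
Formula: S_i = 7.19 - 2.94*i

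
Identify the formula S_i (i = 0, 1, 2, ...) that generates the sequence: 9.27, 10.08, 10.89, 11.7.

Check differences: 10.08 - 9.27 = 0.81
10.89 - 10.08 = 0.81
Common difference d = 0.81.
First term a = 9.27.
Formula: S_i = 9.27 + 0.81*i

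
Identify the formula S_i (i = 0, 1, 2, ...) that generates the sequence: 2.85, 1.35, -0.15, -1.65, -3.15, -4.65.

Check differences: 1.35 - 2.85 = -1.5
-0.15 - 1.35 = -1.5
Common difference d = -1.5.
First term a = 2.85.
Formula: S_i = 2.85 - 1.50*i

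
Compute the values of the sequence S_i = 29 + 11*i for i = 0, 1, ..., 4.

This is an arithmetic sequence.
i=0: S_0 = 29 + 11*0 = 29
i=1: S_1 = 29 + 11*1 = 40
i=2: S_2 = 29 + 11*2 = 51
i=3: S_3 = 29 + 11*3 = 62
i=4: S_4 = 29 + 11*4 = 73
The first 5 terms are: [29, 40, 51, 62, 73]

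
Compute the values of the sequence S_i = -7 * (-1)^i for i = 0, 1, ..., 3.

This is a geometric sequence.
i=0: S_0 = -7 * (-1)^0 = -7
i=1: S_1 = -7 * (-1)^1 = 7
i=2: S_2 = -7 * (-1)^2 = -7
i=3: S_3 = -7 * (-1)^3 = 7
The first 4 terms are: [-7, 7, -7, 7]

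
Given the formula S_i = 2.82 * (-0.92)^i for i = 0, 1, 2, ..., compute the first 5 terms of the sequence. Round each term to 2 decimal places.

This is a geometric sequence.
i=0: S_0 = 2.82 * (-0.92)^0 = 2.82
i=1: S_1 = 2.82 * (-0.92)^1 ≈ -2.59
i=2: S_2 = 2.82 * (-0.92)^2 ≈ 2.39
i=3: S_3 = 2.82 * (-0.92)^3 ≈ -2.2
i=4: S_4 = 2.82 * (-0.92)^4 ≈ 2.02
The first 5 terms are: [2.82, -2.59, 2.39, -2.2, 2.02]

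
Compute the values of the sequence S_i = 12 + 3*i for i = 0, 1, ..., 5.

This is an arithmetic sequence.
i=0: S_0 = 12 + 3*0 = 12
i=1: S_1 = 12 + 3*1 = 15
i=2: S_2 = 12 + 3*2 = 18
i=3: S_3 = 12 + 3*3 = 21
i=4: S_4 = 12 + 3*4 = 24
i=5: S_5 = 12 + 3*5 = 27
The first 6 terms are: [12, 15, 18, 21, 24, 27]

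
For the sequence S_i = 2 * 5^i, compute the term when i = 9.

S_9 = 2 * 5^9 = 2 * 1953125 = 3906250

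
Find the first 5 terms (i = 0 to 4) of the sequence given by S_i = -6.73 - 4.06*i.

This is an arithmetic sequence.
i=0: S_0 = -6.73 + -4.06*0 = -6.73
i=1: S_1 = -6.73 + -4.06*1 = -10.79
i=2: S_2 = -6.73 + -4.06*2 = -14.85
i=3: S_3 = -6.73 + -4.06*3 = -18.91
i=4: S_4 = -6.73 + -4.06*4 = -22.97
The first 5 terms are: [-6.73, -10.79, -14.85, -18.91, -22.97]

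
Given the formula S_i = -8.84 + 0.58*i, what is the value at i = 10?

S_10 = -8.84 + 0.58*10 = -8.84 + 5.8 = -3.04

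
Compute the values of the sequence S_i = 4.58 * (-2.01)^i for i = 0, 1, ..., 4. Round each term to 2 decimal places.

This is a geometric sequence.
i=0: S_0 = 4.58 * (-2.01)^0 = 4.58
i=1: S_1 = 4.58 * (-2.01)^1 ≈ -9.21
i=2: S_2 = 4.58 * (-2.01)^2 ≈ 18.5
i=3: S_3 = 4.58 * (-2.01)^3 ≈ -37.19
i=4: S_4 = 4.58 * (-2.01)^4 ≈ 74.76
The first 5 terms are: [4.58, -9.21, 18.5, -37.19, 74.76]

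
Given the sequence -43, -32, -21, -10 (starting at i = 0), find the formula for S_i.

Check differences: -32 - -43 = 11
-21 - -32 = 11
Common difference d = 11.
First term a = -43.
Formula: S_i = -43 + 11*i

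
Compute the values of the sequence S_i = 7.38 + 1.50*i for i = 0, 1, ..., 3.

This is an arithmetic sequence.
i=0: S_0 = 7.38 + 1.5*0 = 7.38
i=1: S_1 = 7.38 + 1.5*1 = 8.88
i=2: S_2 = 7.38 + 1.5*2 = 10.38
i=3: S_3 = 7.38 + 1.5*3 = 11.88
The first 4 terms are: [7.38, 8.88, 10.38, 11.88]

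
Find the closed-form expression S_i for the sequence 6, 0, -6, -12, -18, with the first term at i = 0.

Check differences: 0 - 6 = -6
-6 - 0 = -6
Common difference d = -6.
First term a = 6.
Formula: S_i = 6 - 6*i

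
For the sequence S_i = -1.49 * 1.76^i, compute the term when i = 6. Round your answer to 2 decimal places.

S_6 = -1.49 * 1.76^6 ≈ -1.49 * 29.7219 ≈ -44.29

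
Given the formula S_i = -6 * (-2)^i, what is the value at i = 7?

S_7 = -6 * (-2)^7 = -6 * -128 = 768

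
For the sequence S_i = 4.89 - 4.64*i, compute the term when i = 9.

S_9 = 4.89 + -4.64*9 = 4.89 + -41.76 = -36.87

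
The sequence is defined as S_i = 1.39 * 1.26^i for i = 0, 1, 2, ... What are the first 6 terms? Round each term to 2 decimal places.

This is a geometric sequence.
i=0: S_0 = 1.39 * 1.26^0 = 1.39
i=1: S_1 = 1.39 * 1.26^1 ≈ 1.75
i=2: S_2 = 1.39 * 1.26^2 ≈ 2.21
i=3: S_3 = 1.39 * 1.26^3 ≈ 2.78
i=4: S_4 = 1.39 * 1.26^4 ≈ 3.5
i=5: S_5 = 1.39 * 1.26^5 ≈ 4.41
The first 6 terms are: [1.39, 1.75, 2.21, 2.78, 3.5, 4.41]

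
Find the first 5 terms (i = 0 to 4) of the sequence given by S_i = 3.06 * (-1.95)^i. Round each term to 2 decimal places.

This is a geometric sequence.
i=0: S_0 = 3.06 * (-1.95)^0 = 3.06
i=1: S_1 = 3.06 * (-1.95)^1 ≈ -5.97
i=2: S_2 = 3.06 * (-1.95)^2 ≈ 11.64
i=3: S_3 = 3.06 * (-1.95)^3 ≈ -22.69
i=4: S_4 = 3.06 * (-1.95)^4 ≈ 44.24
The first 5 terms are: [3.06, -5.97, 11.64, -22.69, 44.24]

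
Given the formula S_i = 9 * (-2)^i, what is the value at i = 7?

S_7 = 9 * (-2)^7 = 9 * -128 = -1152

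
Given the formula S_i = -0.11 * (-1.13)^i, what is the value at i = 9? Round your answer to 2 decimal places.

S_9 = -0.11 * (-1.13)^9 ≈ -0.11 * -3.004 ≈ 0.33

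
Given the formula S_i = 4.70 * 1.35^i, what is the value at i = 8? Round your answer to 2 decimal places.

S_8 = 4.7 * 1.35^8 ≈ 4.7 * 11.0324 ≈ 51.85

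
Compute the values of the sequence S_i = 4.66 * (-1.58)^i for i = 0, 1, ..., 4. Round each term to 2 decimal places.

This is a geometric sequence.
i=0: S_0 = 4.66 * (-1.58)^0 = 4.66
i=1: S_1 = 4.66 * (-1.58)^1 ≈ -7.36
i=2: S_2 = 4.66 * (-1.58)^2 ≈ 11.63
i=3: S_3 = 4.66 * (-1.58)^3 ≈ -18.38
i=4: S_4 = 4.66 * (-1.58)^4 ≈ 29.04
The first 5 terms are: [4.66, -7.36, 11.63, -18.38, 29.04]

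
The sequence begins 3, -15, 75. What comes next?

Ratios: -15 / 3 = -5.0
This is a geometric sequence with common ratio r = -5.
Next term = 75 * -5 = -375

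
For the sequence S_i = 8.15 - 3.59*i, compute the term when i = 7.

S_7 = 8.15 + -3.59*7 = 8.15 + -25.13 = -16.98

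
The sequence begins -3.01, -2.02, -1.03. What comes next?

Differences: -2.02 - -3.01 = 0.99
This is an arithmetic sequence with common difference d = 0.99.
Next term = -1.03 + 0.99 = -0.04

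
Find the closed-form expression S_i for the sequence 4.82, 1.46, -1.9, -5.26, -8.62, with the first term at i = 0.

Check differences: 1.46 - 4.82 = -3.36
-1.9 - 1.46 = -3.36
Common difference d = -3.36.
First term a = 4.82.
Formula: S_i = 4.82 - 3.36*i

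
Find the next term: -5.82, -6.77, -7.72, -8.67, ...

Differences: -6.77 - -5.82 = -0.95
This is an arithmetic sequence with common difference d = -0.95.
Next term = -8.67 + -0.95 = -9.62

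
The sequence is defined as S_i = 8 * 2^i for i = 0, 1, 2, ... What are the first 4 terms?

This is a geometric sequence.
i=0: S_0 = 8 * 2^0 = 8
i=1: S_1 = 8 * 2^1 = 16
i=2: S_2 = 8 * 2^2 = 32
i=3: S_3 = 8 * 2^3 = 64
The first 4 terms are: [8, 16, 32, 64]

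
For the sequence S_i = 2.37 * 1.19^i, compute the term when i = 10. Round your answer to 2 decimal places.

S_10 = 2.37 * 1.19^10 ≈ 2.37 * 5.6947 ≈ 13.5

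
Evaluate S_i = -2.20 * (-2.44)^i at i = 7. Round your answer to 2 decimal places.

S_7 = -2.2 * (-2.44)^7 ≈ -2.2 * -514.907 ≈ 1132.8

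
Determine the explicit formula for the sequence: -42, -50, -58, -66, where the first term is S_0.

Check differences: -50 - -42 = -8
-58 - -50 = -8
Common difference d = -8.
First term a = -42.
Formula: S_i = -42 - 8*i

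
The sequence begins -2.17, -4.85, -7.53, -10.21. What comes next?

Differences: -4.85 - -2.17 = -2.68
This is an arithmetic sequence with common difference d = -2.68.
Next term = -10.21 + -2.68 = -12.89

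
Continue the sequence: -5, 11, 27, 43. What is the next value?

Differences: 11 - -5 = 16
This is an arithmetic sequence with common difference d = 16.
Next term = 43 + 16 = 59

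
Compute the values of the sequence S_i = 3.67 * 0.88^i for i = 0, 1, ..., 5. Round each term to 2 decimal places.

This is a geometric sequence.
i=0: S_0 = 3.67 * 0.88^0 = 3.67
i=1: S_1 = 3.67 * 0.88^1 ≈ 3.23
i=2: S_2 = 3.67 * 0.88^2 ≈ 2.84
i=3: S_3 = 3.67 * 0.88^3 ≈ 2.5
i=4: S_4 = 3.67 * 0.88^4 ≈ 2.2
i=5: S_5 = 3.67 * 0.88^5 ≈ 1.94
The first 6 terms are: [3.67, 3.23, 2.84, 2.5, 2.2, 1.94]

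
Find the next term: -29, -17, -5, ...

Differences: -17 - -29 = 12
This is an arithmetic sequence with common difference d = 12.
Next term = -5 + 12 = 7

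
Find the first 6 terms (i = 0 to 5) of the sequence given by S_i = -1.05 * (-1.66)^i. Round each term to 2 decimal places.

This is a geometric sequence.
i=0: S_0 = -1.05 * (-1.66)^0 = -1.05
i=1: S_1 = -1.05 * (-1.66)^1 ≈ 1.74
i=2: S_2 = -1.05 * (-1.66)^2 ≈ -2.89
i=3: S_3 = -1.05 * (-1.66)^3 ≈ 4.8
i=4: S_4 = -1.05 * (-1.66)^4 ≈ -7.97
i=5: S_5 = -1.05 * (-1.66)^5 ≈ 13.24
The first 6 terms are: [-1.05, 1.74, -2.89, 4.8, -7.97, 13.24]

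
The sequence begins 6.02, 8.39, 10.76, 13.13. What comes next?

Differences: 8.39 - 6.02 = 2.37
This is an arithmetic sequence with common difference d = 2.37.
Next term = 13.13 + 2.37 = 15.5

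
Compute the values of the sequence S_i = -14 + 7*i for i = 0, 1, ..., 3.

This is an arithmetic sequence.
i=0: S_0 = -14 + 7*0 = -14
i=1: S_1 = -14 + 7*1 = -7
i=2: S_2 = -14 + 7*2 = 0
i=3: S_3 = -14 + 7*3 = 7
The first 4 terms are: [-14, -7, 0, 7]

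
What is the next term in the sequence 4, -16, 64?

Ratios: -16 / 4 = -4.0
This is a geometric sequence with common ratio r = -4.
Next term = 64 * -4 = -256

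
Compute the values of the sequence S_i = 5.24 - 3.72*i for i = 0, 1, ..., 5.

This is an arithmetic sequence.
i=0: S_0 = 5.24 + -3.72*0 = 5.24
i=1: S_1 = 5.24 + -3.72*1 = 1.52
i=2: S_2 = 5.24 + -3.72*2 = -2.2
i=3: S_3 = 5.24 + -3.72*3 = -5.92
i=4: S_4 = 5.24 + -3.72*4 = -9.64
i=5: S_5 = 5.24 + -3.72*5 = -13.36
The first 6 terms are: [5.24, 1.52, -2.2, -5.92, -9.64, -13.36]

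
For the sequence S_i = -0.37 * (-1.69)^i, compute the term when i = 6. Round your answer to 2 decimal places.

S_6 = -0.37 * (-1.69)^6 ≈ -0.37 * 23.2981 ≈ -8.62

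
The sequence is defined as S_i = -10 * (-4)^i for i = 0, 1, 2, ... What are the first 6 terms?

This is a geometric sequence.
i=0: S_0 = -10 * (-4)^0 = -10
i=1: S_1 = -10 * (-4)^1 = 40
i=2: S_2 = -10 * (-4)^2 = -160
i=3: S_3 = -10 * (-4)^3 = 640
i=4: S_4 = -10 * (-4)^4 = -2560
i=5: S_5 = -10 * (-4)^5 = 10240
The first 6 terms are: [-10, 40, -160, 640, -2560, 10240]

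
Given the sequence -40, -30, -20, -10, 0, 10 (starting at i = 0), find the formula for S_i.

Check differences: -30 - -40 = 10
-20 - -30 = 10
Common difference d = 10.
First term a = -40.
Formula: S_i = -40 + 10*i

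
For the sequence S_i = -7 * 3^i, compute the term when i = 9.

S_9 = -7 * 3^9 = -7 * 19683 = -137781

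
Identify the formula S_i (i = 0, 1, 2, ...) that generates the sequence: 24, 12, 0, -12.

Check differences: 12 - 24 = -12
0 - 12 = -12
Common difference d = -12.
First term a = 24.
Formula: S_i = 24 - 12*i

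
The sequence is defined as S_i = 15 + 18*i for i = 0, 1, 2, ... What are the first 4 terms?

This is an arithmetic sequence.
i=0: S_0 = 15 + 18*0 = 15
i=1: S_1 = 15 + 18*1 = 33
i=2: S_2 = 15 + 18*2 = 51
i=3: S_3 = 15 + 18*3 = 69
The first 4 terms are: [15, 33, 51, 69]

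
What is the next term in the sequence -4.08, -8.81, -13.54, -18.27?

Differences: -8.81 - -4.08 = -4.73
This is an arithmetic sequence with common difference d = -4.73.
Next term = -18.27 + -4.73 = -23.0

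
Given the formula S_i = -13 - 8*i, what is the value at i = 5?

S_5 = -13 + -8*5 = -13 + -40 = -53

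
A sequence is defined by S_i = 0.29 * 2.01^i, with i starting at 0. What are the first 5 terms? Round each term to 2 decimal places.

This is a geometric sequence.
i=0: S_0 = 0.29 * 2.01^0 = 0.29
i=1: S_1 = 0.29 * 2.01^1 ≈ 0.58
i=2: S_2 = 0.29 * 2.01^2 ≈ 1.17
i=3: S_3 = 0.29 * 2.01^3 ≈ 2.35
i=4: S_4 = 0.29 * 2.01^4 ≈ 4.73
The first 5 terms are: [0.29, 0.58, 1.17, 2.35, 4.73]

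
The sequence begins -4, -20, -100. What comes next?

Ratios: -20 / -4 = 5.0
This is a geometric sequence with common ratio r = 5.
Next term = -100 * 5 = -500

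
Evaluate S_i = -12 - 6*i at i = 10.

S_10 = -12 + -6*10 = -12 + -60 = -72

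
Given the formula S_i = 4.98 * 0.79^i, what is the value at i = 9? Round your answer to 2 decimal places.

S_9 = 4.98 * 0.79^9 ≈ 4.98 * 0.1199 ≈ 0.6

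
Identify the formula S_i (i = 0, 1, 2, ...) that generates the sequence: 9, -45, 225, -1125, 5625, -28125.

Check ratios: -45 / 9 = -5.0
Common ratio r = -5.
First term a = 9.
Formula: S_i = 9 * (-5)^i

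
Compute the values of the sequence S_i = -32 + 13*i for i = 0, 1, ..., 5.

This is an arithmetic sequence.
i=0: S_0 = -32 + 13*0 = -32
i=1: S_1 = -32 + 13*1 = -19
i=2: S_2 = -32 + 13*2 = -6
i=3: S_3 = -32 + 13*3 = 7
i=4: S_4 = -32 + 13*4 = 20
i=5: S_5 = -32 + 13*5 = 33
The first 6 terms are: [-32, -19, -6, 7, 20, 33]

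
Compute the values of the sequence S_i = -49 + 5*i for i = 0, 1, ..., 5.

This is an arithmetic sequence.
i=0: S_0 = -49 + 5*0 = -49
i=1: S_1 = -49 + 5*1 = -44
i=2: S_2 = -49 + 5*2 = -39
i=3: S_3 = -49 + 5*3 = -34
i=4: S_4 = -49 + 5*4 = -29
i=5: S_5 = -49 + 5*5 = -24
The first 6 terms are: [-49, -44, -39, -34, -29, -24]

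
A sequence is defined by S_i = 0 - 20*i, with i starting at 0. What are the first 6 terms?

This is an arithmetic sequence.
i=0: S_0 = 0 + -20*0 = 0
i=1: S_1 = 0 + -20*1 = -20
i=2: S_2 = 0 + -20*2 = -40
i=3: S_3 = 0 + -20*3 = -60
i=4: S_4 = 0 + -20*4 = -80
i=5: S_5 = 0 + -20*5 = -100
The first 6 terms are: [0, -20, -40, -60, -80, -100]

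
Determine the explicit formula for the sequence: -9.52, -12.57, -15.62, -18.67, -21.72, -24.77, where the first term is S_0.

Check differences: -12.57 - -9.52 = -3.05
-15.62 - -12.57 = -3.05
Common difference d = -3.05.
First term a = -9.52.
Formula: S_i = -9.52 - 3.05*i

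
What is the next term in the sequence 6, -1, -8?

Differences: -1 - 6 = -7
This is an arithmetic sequence with common difference d = -7.
Next term = -8 + -7 = -15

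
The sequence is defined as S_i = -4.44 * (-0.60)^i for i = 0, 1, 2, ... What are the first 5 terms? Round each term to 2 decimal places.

This is a geometric sequence.
i=0: S_0 = -4.44 * (-0.6)^0 = -4.44
i=1: S_1 = -4.44 * (-0.6)^1 ≈ 2.66
i=2: S_2 = -4.44 * (-0.6)^2 ≈ -1.6
i=3: S_3 = -4.44 * (-0.6)^3 ≈ 0.96
i=4: S_4 = -4.44 * (-0.6)^4 ≈ -0.58
The first 5 terms are: [-4.44, 2.66, -1.6, 0.96, -0.58]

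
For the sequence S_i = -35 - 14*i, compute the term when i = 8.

S_8 = -35 + -14*8 = -35 + -112 = -147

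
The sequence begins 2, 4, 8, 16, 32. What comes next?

Ratios: 4 / 2 = 2.0
This is a geometric sequence with common ratio r = 2.
Next term = 32 * 2 = 64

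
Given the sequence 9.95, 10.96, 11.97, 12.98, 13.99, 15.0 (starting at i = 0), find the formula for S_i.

Check differences: 10.96 - 9.95 = 1.01
11.97 - 10.96 = 1.01
Common difference d = 1.01.
First term a = 9.95.
Formula: S_i = 9.95 + 1.01*i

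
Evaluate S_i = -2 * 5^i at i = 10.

S_10 = -2 * 5^10 = -2 * 9765625 = -19531250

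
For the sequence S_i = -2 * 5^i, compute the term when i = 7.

S_7 = -2 * 5^7 = -2 * 78125 = -156250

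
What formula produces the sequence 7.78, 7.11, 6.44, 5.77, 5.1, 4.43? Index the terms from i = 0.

Check differences: 7.11 - 7.78 = -0.67
6.44 - 7.11 = -0.67
Common difference d = -0.67.
First term a = 7.78.
Formula: S_i = 7.78 - 0.67*i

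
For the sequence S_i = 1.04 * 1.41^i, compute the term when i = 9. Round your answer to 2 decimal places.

S_9 = 1.04 * 1.41^9 ≈ 1.04 * 22.0278 ≈ 22.91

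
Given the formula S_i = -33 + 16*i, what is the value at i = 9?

S_9 = -33 + 16*9 = -33 + 144 = 111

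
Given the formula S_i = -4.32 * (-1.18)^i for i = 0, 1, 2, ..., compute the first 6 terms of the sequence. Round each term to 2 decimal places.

This is a geometric sequence.
i=0: S_0 = -4.32 * (-1.18)^0 = -4.32
i=1: S_1 = -4.32 * (-1.18)^1 ≈ 5.1
i=2: S_2 = -4.32 * (-1.18)^2 ≈ -6.02
i=3: S_3 = -4.32 * (-1.18)^3 ≈ 7.1
i=4: S_4 = -4.32 * (-1.18)^4 ≈ -8.38
i=5: S_5 = -4.32 * (-1.18)^5 ≈ 9.88
The first 6 terms are: [-4.32, 5.1, -6.02, 7.1, -8.38, 9.88]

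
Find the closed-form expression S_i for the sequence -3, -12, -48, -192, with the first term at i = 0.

Check ratios: -12 / -3 = 4.0
Common ratio r = 4.
First term a = -3.
Formula: S_i = -3 * 4^i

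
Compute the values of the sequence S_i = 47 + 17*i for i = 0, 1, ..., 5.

This is an arithmetic sequence.
i=0: S_0 = 47 + 17*0 = 47
i=1: S_1 = 47 + 17*1 = 64
i=2: S_2 = 47 + 17*2 = 81
i=3: S_3 = 47 + 17*3 = 98
i=4: S_4 = 47 + 17*4 = 115
i=5: S_5 = 47 + 17*5 = 132
The first 6 terms are: [47, 64, 81, 98, 115, 132]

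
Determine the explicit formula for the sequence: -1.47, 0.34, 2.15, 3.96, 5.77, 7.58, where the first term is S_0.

Check differences: 0.34 - -1.47 = 1.81
2.15 - 0.34 = 1.81
Common difference d = 1.81.
First term a = -1.47.
Formula: S_i = -1.47 + 1.81*i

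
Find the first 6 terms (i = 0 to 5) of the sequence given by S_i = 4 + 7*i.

This is an arithmetic sequence.
i=0: S_0 = 4 + 7*0 = 4
i=1: S_1 = 4 + 7*1 = 11
i=2: S_2 = 4 + 7*2 = 18
i=3: S_3 = 4 + 7*3 = 25
i=4: S_4 = 4 + 7*4 = 32
i=5: S_5 = 4 + 7*5 = 39
The first 6 terms are: [4, 11, 18, 25, 32, 39]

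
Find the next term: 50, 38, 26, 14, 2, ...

Differences: 38 - 50 = -12
This is an arithmetic sequence with common difference d = -12.
Next term = 2 + -12 = -10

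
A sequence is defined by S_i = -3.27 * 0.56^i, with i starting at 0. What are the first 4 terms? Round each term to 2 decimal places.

This is a geometric sequence.
i=0: S_0 = -3.27 * 0.56^0 = -3.27
i=1: S_1 = -3.27 * 0.56^1 ≈ -1.83
i=2: S_2 = -3.27 * 0.56^2 ≈ -1.03
i=3: S_3 = -3.27 * 0.56^3 ≈ -0.57
The first 4 terms are: [-3.27, -1.83, -1.03, -0.57]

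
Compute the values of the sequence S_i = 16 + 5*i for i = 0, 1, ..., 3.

This is an arithmetic sequence.
i=0: S_0 = 16 + 5*0 = 16
i=1: S_1 = 16 + 5*1 = 21
i=2: S_2 = 16 + 5*2 = 26
i=3: S_3 = 16 + 5*3 = 31
The first 4 terms are: [16, 21, 26, 31]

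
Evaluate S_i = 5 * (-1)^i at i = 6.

S_6 = 5 * (-1)^6 = 5 * 1 = 5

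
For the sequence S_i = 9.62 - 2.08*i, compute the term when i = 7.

S_7 = 9.62 + -2.08*7 = 9.62 + -14.56 = -4.94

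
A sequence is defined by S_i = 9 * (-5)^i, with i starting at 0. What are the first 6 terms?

This is a geometric sequence.
i=0: S_0 = 9 * (-5)^0 = 9
i=1: S_1 = 9 * (-5)^1 = -45
i=2: S_2 = 9 * (-5)^2 = 225
i=3: S_3 = 9 * (-5)^3 = -1125
i=4: S_4 = 9 * (-5)^4 = 5625
i=5: S_5 = 9 * (-5)^5 = -28125
The first 6 terms are: [9, -45, 225, -1125, 5625, -28125]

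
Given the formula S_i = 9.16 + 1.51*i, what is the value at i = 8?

S_8 = 9.16 + 1.51*8 = 9.16 + 12.08 = 21.24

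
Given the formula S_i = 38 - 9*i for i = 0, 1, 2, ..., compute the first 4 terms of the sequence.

This is an arithmetic sequence.
i=0: S_0 = 38 + -9*0 = 38
i=1: S_1 = 38 + -9*1 = 29
i=2: S_2 = 38 + -9*2 = 20
i=3: S_3 = 38 + -9*3 = 11
The first 4 terms are: [38, 29, 20, 11]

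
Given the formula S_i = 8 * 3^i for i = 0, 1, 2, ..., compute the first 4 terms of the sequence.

This is a geometric sequence.
i=0: S_0 = 8 * 3^0 = 8
i=1: S_1 = 8 * 3^1 = 24
i=2: S_2 = 8 * 3^2 = 72
i=3: S_3 = 8 * 3^3 = 216
The first 4 terms are: [8, 24, 72, 216]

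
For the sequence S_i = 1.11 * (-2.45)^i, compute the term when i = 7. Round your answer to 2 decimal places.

S_7 = 1.11 * (-2.45)^7 ≈ 1.11 * -529.8618 ≈ -588.15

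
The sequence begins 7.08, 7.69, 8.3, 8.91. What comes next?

Differences: 7.69 - 7.08 = 0.61
This is an arithmetic sequence with common difference d = 0.61.
Next term = 8.91 + 0.61 = 9.52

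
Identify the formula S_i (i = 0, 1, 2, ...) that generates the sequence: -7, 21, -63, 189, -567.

Check ratios: 21 / -7 = -3.0
Common ratio r = -3.
First term a = -7.
Formula: S_i = -7 * (-3)^i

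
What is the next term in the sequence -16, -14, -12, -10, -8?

Differences: -14 - -16 = 2
This is an arithmetic sequence with common difference d = 2.
Next term = -8 + 2 = -6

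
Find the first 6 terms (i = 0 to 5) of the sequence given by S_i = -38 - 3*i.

This is an arithmetic sequence.
i=0: S_0 = -38 + -3*0 = -38
i=1: S_1 = -38 + -3*1 = -41
i=2: S_2 = -38 + -3*2 = -44
i=3: S_3 = -38 + -3*3 = -47
i=4: S_4 = -38 + -3*4 = -50
i=5: S_5 = -38 + -3*5 = -53
The first 6 terms are: [-38, -41, -44, -47, -50, -53]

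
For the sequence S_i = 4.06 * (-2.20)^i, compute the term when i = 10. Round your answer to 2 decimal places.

S_10 = 4.06 * (-2.2)^10 ≈ 4.06 * 2655.9923 ≈ 10783.33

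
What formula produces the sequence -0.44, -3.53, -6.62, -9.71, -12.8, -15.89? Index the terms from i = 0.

Check differences: -3.53 - -0.44 = -3.09
-6.62 - -3.53 = -3.09
Common difference d = -3.09.
First term a = -0.44.
Formula: S_i = -0.44 - 3.09*i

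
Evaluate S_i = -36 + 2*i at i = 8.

S_8 = -36 + 2*8 = -36 + 16 = -20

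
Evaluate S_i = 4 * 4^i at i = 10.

S_10 = 4 * 4^10 = 4 * 1048576 = 4194304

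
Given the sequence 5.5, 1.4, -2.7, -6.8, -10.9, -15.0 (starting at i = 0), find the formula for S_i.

Check differences: 1.4 - 5.5 = -4.1
-2.7 - 1.4 = -4.1
Common difference d = -4.1.
First term a = 5.5.
Formula: S_i = 5.50 - 4.10*i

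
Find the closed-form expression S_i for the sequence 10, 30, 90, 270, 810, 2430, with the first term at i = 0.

Check ratios: 30 / 10 = 3.0
Common ratio r = 3.
First term a = 10.
Formula: S_i = 10 * 3^i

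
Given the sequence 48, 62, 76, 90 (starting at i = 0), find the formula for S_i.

Check differences: 62 - 48 = 14
76 - 62 = 14
Common difference d = 14.
First term a = 48.
Formula: S_i = 48 + 14*i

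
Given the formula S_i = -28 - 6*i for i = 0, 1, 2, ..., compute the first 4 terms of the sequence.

This is an arithmetic sequence.
i=0: S_0 = -28 + -6*0 = -28
i=1: S_1 = -28 + -6*1 = -34
i=2: S_2 = -28 + -6*2 = -40
i=3: S_3 = -28 + -6*3 = -46
The first 4 terms are: [-28, -34, -40, -46]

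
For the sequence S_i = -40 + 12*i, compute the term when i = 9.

S_9 = -40 + 12*9 = -40 + 108 = 68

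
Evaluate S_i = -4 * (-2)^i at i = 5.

S_5 = -4 * (-2)^5 = -4 * -32 = 128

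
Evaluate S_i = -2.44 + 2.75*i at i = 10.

S_10 = -2.44 + 2.75*10 = -2.44 + 27.5 = 25.06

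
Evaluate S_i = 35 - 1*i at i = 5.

S_5 = 35 + -1*5 = 35 + -5 = 30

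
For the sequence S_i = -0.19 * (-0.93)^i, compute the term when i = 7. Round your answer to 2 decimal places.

S_7 = -0.19 * (-0.93)^7 ≈ -0.19 * -0.6017 ≈ 0.11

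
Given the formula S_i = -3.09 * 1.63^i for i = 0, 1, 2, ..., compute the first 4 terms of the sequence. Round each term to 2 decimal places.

This is a geometric sequence.
i=0: S_0 = -3.09 * 1.63^0 = -3.09
i=1: S_1 = -3.09 * 1.63^1 ≈ -5.04
i=2: S_2 = -3.09 * 1.63^2 ≈ -8.21
i=3: S_3 = -3.09 * 1.63^3 ≈ -13.38
The first 4 terms are: [-3.09, -5.04, -8.21, -13.38]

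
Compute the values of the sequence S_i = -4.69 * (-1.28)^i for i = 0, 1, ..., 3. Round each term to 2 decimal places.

This is a geometric sequence.
i=0: S_0 = -4.69 * (-1.28)^0 = -4.69
i=1: S_1 = -4.69 * (-1.28)^1 ≈ 6.0
i=2: S_2 = -4.69 * (-1.28)^2 ≈ -7.68
i=3: S_3 = -4.69 * (-1.28)^3 ≈ 9.84
The first 4 terms are: [-4.69, 6.0, -7.68, 9.84]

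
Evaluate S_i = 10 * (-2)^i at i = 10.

S_10 = 10 * (-2)^10 = 10 * 1024 = 10240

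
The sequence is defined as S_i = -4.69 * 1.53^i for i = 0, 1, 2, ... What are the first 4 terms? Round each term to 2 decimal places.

This is a geometric sequence.
i=0: S_0 = -4.69 * 1.53^0 = -4.69
i=1: S_1 = -4.69 * 1.53^1 ≈ -7.18
i=2: S_2 = -4.69 * 1.53^2 ≈ -10.98
i=3: S_3 = -4.69 * 1.53^3 ≈ -16.8
The first 4 terms are: [-4.69, -7.18, -10.98, -16.8]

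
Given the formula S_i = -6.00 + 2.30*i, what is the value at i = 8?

S_8 = -6.0 + 2.3*8 = -6.0 + 18.4 = 12.4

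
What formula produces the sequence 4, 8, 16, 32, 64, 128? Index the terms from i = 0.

Check ratios: 8 / 4 = 2.0
Common ratio r = 2.
First term a = 4.
Formula: S_i = 4 * 2^i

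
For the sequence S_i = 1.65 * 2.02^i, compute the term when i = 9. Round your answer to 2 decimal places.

S_9 = 1.65 * 2.02^9 ≈ 1.65 * 559.9669 ≈ 923.95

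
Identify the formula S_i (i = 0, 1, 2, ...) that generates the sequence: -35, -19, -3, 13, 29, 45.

Check differences: -19 - -35 = 16
-3 - -19 = 16
Common difference d = 16.
First term a = -35.
Formula: S_i = -35 + 16*i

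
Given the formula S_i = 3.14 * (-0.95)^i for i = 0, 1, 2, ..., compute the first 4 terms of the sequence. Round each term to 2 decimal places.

This is a geometric sequence.
i=0: S_0 = 3.14 * (-0.95)^0 = 3.14
i=1: S_1 = 3.14 * (-0.95)^1 ≈ -2.98
i=2: S_2 = 3.14 * (-0.95)^2 ≈ 2.83
i=3: S_3 = 3.14 * (-0.95)^3 ≈ -2.69
The first 4 terms are: [3.14, -2.98, 2.83, -2.69]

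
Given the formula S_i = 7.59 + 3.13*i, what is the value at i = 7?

S_7 = 7.59 + 3.13*7 = 7.59 + 21.91 = 29.5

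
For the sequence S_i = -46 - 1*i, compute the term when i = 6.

S_6 = -46 + -1*6 = -46 + -6 = -52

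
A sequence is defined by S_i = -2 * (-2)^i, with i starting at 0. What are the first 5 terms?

This is a geometric sequence.
i=0: S_0 = -2 * (-2)^0 = -2
i=1: S_1 = -2 * (-2)^1 = 4
i=2: S_2 = -2 * (-2)^2 = -8
i=3: S_3 = -2 * (-2)^3 = 16
i=4: S_4 = -2 * (-2)^4 = -32
The first 5 terms are: [-2, 4, -8, 16, -32]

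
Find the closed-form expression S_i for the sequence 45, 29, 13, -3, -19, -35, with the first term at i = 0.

Check differences: 29 - 45 = -16
13 - 29 = -16
Common difference d = -16.
First term a = 45.
Formula: S_i = 45 - 16*i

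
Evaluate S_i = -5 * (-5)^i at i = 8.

S_8 = -5 * (-5)^8 = -5 * 390625 = -1953125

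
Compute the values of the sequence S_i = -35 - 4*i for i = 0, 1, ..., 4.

This is an arithmetic sequence.
i=0: S_0 = -35 + -4*0 = -35
i=1: S_1 = -35 + -4*1 = -39
i=2: S_2 = -35 + -4*2 = -43
i=3: S_3 = -35 + -4*3 = -47
i=4: S_4 = -35 + -4*4 = -51
The first 5 terms are: [-35, -39, -43, -47, -51]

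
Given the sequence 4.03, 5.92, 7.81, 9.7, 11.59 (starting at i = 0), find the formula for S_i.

Check differences: 5.92 - 4.03 = 1.89
7.81 - 5.92 = 1.89
Common difference d = 1.89.
First term a = 4.03.
Formula: S_i = 4.03 + 1.89*i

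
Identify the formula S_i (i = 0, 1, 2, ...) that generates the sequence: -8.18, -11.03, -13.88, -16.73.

Check differences: -11.03 - -8.18 = -2.85
-13.88 - -11.03 = -2.85
Common difference d = -2.85.
First term a = -8.18.
Formula: S_i = -8.18 - 2.85*i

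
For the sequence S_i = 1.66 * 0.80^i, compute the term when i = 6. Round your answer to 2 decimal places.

S_6 = 1.66 * 0.8^6 ≈ 1.66 * 0.2621 ≈ 0.44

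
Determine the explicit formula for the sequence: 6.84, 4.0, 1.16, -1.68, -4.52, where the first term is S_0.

Check differences: 4.0 - 6.84 = -2.84
1.16 - 4.0 = -2.84
Common difference d = -2.84.
First term a = 6.84.
Formula: S_i = 6.84 - 2.84*i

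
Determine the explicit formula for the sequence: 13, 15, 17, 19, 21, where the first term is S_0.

Check differences: 15 - 13 = 2
17 - 15 = 2
Common difference d = 2.
First term a = 13.
Formula: S_i = 13 + 2*i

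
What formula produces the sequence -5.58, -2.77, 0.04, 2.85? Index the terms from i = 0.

Check differences: -2.77 - -5.58 = 2.81
0.04 - -2.77 = 2.81
Common difference d = 2.81.
First term a = -5.58.
Formula: S_i = -5.58 + 2.81*i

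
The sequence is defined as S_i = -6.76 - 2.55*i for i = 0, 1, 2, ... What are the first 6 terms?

This is an arithmetic sequence.
i=0: S_0 = -6.76 + -2.55*0 = -6.76
i=1: S_1 = -6.76 + -2.55*1 = -9.31
i=2: S_2 = -6.76 + -2.55*2 = -11.86
i=3: S_3 = -6.76 + -2.55*3 = -14.41
i=4: S_4 = -6.76 + -2.55*4 = -16.96
i=5: S_5 = -6.76 + -2.55*5 = -19.51
The first 6 terms are: [-6.76, -9.31, -11.86, -14.41, -16.96, -19.51]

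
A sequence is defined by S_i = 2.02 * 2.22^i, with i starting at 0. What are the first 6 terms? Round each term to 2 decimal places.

This is a geometric sequence.
i=0: S_0 = 2.02 * 2.22^0 = 2.02
i=1: S_1 = 2.02 * 2.22^1 ≈ 4.48
i=2: S_2 = 2.02 * 2.22^2 ≈ 9.96
i=3: S_3 = 2.02 * 2.22^3 ≈ 22.1
i=4: S_4 = 2.02 * 2.22^4 ≈ 49.06
i=5: S_5 = 2.02 * 2.22^5 ≈ 108.92
The first 6 terms are: [2.02, 4.48, 9.96, 22.1, 49.06, 108.92]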